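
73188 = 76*963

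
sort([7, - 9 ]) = [ - 9, 7]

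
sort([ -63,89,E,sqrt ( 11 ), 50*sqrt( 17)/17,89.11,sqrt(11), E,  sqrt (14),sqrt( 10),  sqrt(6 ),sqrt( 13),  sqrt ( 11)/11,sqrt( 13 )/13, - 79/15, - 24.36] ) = [-63, - 24.36, - 79/15, sqrt( 13)/13, sqrt( 11)/11, sqrt(6), E, E,sqrt(10),  sqrt( 11),sqrt( 11 ), sqrt( 13),sqrt( 14),50 * sqrt( 17 ) /17, 89  ,  89.11 ] 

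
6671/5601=1 + 1070/5601=1.19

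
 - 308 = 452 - 760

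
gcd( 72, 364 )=4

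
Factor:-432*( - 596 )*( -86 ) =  - 2^7*3^3*43^1 *149^1 = -22142592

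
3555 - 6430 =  - 2875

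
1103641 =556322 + 547319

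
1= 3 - 2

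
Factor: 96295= 5^1* 19259^1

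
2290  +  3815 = 6105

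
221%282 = 221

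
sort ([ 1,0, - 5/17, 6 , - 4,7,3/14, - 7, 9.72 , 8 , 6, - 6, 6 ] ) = [ - 7, - 6,-4,-5/17,0,3/14, 1,6, 6,6 , 7,  8, 9.72 ] 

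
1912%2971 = 1912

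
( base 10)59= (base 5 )214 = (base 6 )135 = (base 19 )32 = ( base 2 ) 111011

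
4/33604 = 1/8401 = 0.00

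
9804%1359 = 291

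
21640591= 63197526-41556935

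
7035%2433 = 2169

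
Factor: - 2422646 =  - 2^1 * 691^1 * 1753^1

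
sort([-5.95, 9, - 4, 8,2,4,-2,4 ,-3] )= [-5.95, - 4, - 3, - 2, 2,4, 4,8,9 ] 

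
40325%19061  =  2203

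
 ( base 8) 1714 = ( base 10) 972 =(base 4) 33030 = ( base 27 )190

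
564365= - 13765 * ( - 41) 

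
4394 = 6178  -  1784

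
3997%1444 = 1109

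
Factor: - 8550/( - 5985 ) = 10/7  =  2^1*5^1 * 7^(-1 )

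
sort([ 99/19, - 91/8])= [ - 91/8 , 99/19]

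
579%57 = 9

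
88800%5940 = 5640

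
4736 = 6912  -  2176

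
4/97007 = 4/97007 = 0.00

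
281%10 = 1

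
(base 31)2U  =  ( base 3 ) 10102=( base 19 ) 4g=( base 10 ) 92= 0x5c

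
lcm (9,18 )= 18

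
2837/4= 709 + 1/4 = 709.25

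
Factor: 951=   3^1*317^1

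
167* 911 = 152137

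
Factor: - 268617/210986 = - 2^ (-1 )* 3^1 *17^1*23^1 * 31^( - 1 )* 41^(-1)* 83^( - 1)*229^1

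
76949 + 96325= 173274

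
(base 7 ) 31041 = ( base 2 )1110110010111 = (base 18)156F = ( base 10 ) 7575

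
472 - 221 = 251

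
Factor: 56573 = 11^1*37^1*139^1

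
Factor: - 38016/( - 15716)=2^5*3^3*11^1*3929^ ( - 1)=9504/3929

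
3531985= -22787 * (-155 ) 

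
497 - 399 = 98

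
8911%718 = 295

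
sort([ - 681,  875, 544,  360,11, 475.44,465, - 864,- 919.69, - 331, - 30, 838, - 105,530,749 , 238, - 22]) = [ - 919.69, - 864, - 681, - 331, - 105, -30, - 22, 11, 238, 360, 465,475.44,530, 544, 749, 838, 875 ] 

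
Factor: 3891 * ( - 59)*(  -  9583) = 3^1 * 7^1*37^2*59^1*1297^1 = 2199959727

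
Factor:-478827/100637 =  - 747/157 =-3^2 * 83^1*157^( - 1 ) 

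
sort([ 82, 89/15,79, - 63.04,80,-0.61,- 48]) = [-63.04,-48 , - 0.61,89/15, 79, 80, 82]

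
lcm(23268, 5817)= 23268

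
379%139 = 101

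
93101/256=93101/256= 363.68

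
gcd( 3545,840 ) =5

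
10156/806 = 5078/403=12.60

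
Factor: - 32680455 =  - 3^1  *  5^1*181^1*12037^1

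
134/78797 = 134/78797= 0.00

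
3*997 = 2991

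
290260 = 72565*4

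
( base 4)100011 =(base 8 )2005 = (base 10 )1029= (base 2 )10000000101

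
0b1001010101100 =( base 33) 4CS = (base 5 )123110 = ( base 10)4780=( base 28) 62k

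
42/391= 42/391  =  0.11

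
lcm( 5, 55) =55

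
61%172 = 61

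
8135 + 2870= 11005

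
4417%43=31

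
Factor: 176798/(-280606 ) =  - 109^1*173^(-1 ) = -109/173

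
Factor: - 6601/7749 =-23/27 = - 3^( - 3)*  23^1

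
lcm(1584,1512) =33264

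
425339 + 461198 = 886537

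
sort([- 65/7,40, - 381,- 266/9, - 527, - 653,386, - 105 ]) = [ - 653, - 527, - 381, - 105, - 266/9, - 65/7, 40, 386 ]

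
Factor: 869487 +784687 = 1654174 = 2^1*827087^1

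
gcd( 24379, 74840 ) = 1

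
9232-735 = 8497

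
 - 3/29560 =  - 3/29560=- 0.00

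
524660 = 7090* 74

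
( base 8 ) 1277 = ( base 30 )ND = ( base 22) 19L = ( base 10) 703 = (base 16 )2BF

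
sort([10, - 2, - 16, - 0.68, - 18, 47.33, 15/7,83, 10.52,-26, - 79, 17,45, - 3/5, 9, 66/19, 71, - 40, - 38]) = [ - 79, - 40, - 38, - 26,- 18,  -  16, - 2, - 0.68, - 3/5, 15/7 , 66/19,9, 10, 10.52,17, 45, 47.33, 71,83] 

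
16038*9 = 144342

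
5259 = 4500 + 759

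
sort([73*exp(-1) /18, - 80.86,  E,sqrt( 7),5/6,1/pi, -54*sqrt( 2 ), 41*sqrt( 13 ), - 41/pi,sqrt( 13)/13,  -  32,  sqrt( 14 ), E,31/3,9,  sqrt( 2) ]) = [ - 80.86, - 54*sqrt(2 ), - 32,- 41/pi,sqrt(13 )/13,  1/pi , 5/6,  sqrt ( 2 ), 73* exp( - 1) /18, sqrt( 7),E, E,sqrt(14 ),9,31/3,41*sqrt( 13) ] 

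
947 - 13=934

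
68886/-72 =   -  957 +1/4 =-956.75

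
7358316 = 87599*84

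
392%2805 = 392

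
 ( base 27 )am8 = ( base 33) 785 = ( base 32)7mk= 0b1111011010100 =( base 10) 7892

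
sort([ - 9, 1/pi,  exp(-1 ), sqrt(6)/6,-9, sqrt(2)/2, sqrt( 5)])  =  [-9,-9,1/pi,exp( - 1),sqrt(6)/6  ,  sqrt(2)/2, sqrt(5)]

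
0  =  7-7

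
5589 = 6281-692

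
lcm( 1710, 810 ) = 15390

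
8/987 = 8/987 = 0.01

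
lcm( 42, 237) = 3318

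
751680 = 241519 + 510161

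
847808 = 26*32608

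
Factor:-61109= -53^1*1153^1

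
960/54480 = 4/227= 0.02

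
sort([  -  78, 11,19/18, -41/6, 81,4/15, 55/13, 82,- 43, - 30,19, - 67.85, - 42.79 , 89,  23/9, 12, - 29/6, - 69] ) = [-78, - 69,  -  67.85, - 43, - 42.79, - 30,  -  41/6, - 29/6,4/15, 19/18,23/9, 55/13,  11,  12,19,  81, 82,89 ]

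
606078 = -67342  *( - 9)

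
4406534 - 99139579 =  - 94733045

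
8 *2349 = 18792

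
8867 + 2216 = 11083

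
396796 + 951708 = 1348504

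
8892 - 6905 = 1987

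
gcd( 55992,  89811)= 3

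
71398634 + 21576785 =92975419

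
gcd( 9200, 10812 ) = 4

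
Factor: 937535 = 5^1*187507^1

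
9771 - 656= 9115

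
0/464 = 0 =0.00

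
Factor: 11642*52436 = 2^3*5821^1*13109^1 = 610459912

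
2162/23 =94 = 94.00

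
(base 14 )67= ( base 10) 91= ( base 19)4f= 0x5B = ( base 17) 56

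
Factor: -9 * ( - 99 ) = 891 = 3^4*11^1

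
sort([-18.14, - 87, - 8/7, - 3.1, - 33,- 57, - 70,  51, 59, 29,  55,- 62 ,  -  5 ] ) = [ - 87, - 70, - 62, - 57, - 33,- 18.14, - 5, - 3.1, - 8/7, 29, 51, 55, 59 ] 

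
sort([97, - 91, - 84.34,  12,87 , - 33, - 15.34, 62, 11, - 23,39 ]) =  [ - 91 ,  -  84.34, - 33, - 23,  -  15.34, 11,12, 39, 62 , 87, 97 ]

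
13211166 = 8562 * 1543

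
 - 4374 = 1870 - 6244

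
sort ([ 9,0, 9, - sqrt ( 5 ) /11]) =[- sqrt( 5 )/11,0, 9,9 ] 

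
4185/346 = 4185/346 = 12.10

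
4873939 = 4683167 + 190772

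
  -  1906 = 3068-4974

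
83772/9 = 9308  =  9308.00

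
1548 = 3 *516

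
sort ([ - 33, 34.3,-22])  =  [ - 33,-22, 34.3 ] 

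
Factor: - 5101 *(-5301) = 27040401 = 3^2 * 19^1*31^1 * 5101^1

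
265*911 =241415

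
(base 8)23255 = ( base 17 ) 2047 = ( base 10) 9901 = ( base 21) 119A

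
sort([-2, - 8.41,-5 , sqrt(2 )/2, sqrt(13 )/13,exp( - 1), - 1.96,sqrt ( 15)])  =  [- 8.41, - 5, -2,  -  1.96, sqrt(13 )/13,exp ( -1 ),sqrt(2)/2 , sqrt (15)]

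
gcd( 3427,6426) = 1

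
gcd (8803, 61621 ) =8803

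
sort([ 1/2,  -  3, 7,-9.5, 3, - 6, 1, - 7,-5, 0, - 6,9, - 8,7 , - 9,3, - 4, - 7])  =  [ - 9.5  , - 9,-8, - 7, - 7, - 6, - 6,  -  5, - 4, - 3  ,  0,1/2, 1, 3,3, 7, 7, 9]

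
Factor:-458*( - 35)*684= 2^3 * 3^2*5^1*7^1  *  19^1*229^1=10964520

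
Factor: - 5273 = -5273^1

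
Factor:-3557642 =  - 2^1*11^2*61^1*241^1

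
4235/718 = 4235/718 = 5.90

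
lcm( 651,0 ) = 0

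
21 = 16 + 5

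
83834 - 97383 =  - 13549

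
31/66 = 31/66 = 0.47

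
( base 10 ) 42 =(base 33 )19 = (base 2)101010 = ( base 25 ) 1H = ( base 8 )52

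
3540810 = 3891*910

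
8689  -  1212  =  7477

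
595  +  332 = 927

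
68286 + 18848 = 87134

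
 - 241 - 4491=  - 4732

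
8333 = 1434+6899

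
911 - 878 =33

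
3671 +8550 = 12221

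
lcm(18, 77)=1386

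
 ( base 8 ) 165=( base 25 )4H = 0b1110101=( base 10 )117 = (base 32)3l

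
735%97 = 56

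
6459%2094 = 177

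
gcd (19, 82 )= 1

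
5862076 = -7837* ( - 748 ) 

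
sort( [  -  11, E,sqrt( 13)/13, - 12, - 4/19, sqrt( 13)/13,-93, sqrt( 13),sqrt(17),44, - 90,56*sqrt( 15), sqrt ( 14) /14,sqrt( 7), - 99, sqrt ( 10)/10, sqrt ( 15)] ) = [ - 99, - 93, - 90, - 12, - 11, - 4/19,sqrt( 14) /14,  sqrt(13 )/13,sqrt(13)/13, sqrt( 10) /10, sqrt (7), E , sqrt ( 13),sqrt(15 ), sqrt( 17),44,56*sqrt(15)]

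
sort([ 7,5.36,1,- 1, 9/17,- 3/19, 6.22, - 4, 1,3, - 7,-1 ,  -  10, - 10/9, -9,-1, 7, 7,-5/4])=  [ - 10, - 9,-7,-4,- 5/4,-10/9,-1 ,-1,-1, - 3/19,9/17,1,1, 3, 5.36, 6.22, 7, 7, 7 ] 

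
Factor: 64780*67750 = 4388845000 = 2^3*5^4*41^1*79^1*271^1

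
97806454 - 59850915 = 37955539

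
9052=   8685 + 367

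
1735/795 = 347/159=2.18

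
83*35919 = 2981277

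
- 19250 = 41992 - 61242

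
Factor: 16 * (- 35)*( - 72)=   2^7*3^2*5^1*7^1= 40320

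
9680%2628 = 1796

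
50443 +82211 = 132654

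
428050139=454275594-26225455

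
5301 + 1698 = 6999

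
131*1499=196369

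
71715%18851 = 15162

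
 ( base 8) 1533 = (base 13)511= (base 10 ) 859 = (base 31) RM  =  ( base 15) 3C4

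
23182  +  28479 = 51661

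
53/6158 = 53/6158 = 0.01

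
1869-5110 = - 3241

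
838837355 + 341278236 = 1180115591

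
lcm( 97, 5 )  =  485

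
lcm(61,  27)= 1647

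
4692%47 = 39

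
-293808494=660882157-954690651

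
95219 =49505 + 45714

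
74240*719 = 53378560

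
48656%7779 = 1982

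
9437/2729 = 3+1250/2729  =  3.46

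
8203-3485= 4718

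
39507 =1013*39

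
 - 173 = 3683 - 3856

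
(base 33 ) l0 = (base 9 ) 850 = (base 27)pi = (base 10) 693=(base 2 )1010110101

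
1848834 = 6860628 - 5011794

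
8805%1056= 357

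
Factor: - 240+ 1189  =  13^1 * 73^1 =949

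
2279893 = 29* 78617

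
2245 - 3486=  - 1241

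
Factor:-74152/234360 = - 3^( - 3)*5^( - 1 )*7^(-1)*13^1 * 23^1 = -299/945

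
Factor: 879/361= 3^1* 19^(-2 )*293^1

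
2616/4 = 654 = 654.00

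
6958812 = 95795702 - 88836890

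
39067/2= 39067/2=19533.50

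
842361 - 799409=42952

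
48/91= 48/91= 0.53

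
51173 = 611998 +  - 560825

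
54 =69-15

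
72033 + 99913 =171946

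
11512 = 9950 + 1562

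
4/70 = 2/35 = 0.06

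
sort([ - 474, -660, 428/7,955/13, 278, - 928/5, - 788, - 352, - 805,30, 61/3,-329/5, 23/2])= [  -  805 , - 788, - 660, - 474, - 352, - 928/5 , - 329/5,23/2,61/3,30, 428/7, 955/13, 278]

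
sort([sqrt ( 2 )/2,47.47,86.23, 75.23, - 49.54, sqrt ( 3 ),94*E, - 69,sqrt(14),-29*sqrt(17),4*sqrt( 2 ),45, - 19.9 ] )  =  [-29* sqrt(17), - 69, - 49.54, - 19.9,sqrt(2 )/2, sqrt ( 3) , sqrt( 14 ), 4*sqrt(2 ),45,47.47,  75.23,86.23,  94*E]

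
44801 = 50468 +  - 5667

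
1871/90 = 1871/90 = 20.79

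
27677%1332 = 1037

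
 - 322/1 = - 322=-  322.00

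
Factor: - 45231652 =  - 2^2*11307913^1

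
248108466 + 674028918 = 922137384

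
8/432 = 1/54  =  0.02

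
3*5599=16797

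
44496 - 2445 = 42051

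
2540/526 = 4 +218/263=4.83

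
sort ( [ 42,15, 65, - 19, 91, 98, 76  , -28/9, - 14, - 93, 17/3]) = [- 93 , - 19,-14, - 28/9,  17/3,  15,42,65, 76, 91 , 98] 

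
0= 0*9039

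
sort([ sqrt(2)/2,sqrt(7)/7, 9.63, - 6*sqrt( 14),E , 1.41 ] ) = [ - 6*sqrt (14 ),sqrt( 7)/7, sqrt(2) /2, 1.41,E,9.63]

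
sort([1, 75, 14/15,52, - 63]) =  [ - 63, 14/15, 1, 52, 75]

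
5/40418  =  5/40418= 0.00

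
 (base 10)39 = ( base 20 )1J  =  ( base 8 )47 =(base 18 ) 23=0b100111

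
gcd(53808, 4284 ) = 12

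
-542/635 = - 542/635 = - 0.85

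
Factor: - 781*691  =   - 539671 = - 11^1*71^1*691^1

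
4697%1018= 625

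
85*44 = 3740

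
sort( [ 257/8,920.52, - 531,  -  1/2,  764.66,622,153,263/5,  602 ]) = [-531, -1/2, 257/8,263/5, 153,602 , 622,764.66,920.52 ]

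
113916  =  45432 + 68484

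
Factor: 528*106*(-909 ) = -50874912 = - 2^5*3^3*11^1*53^1 * 101^1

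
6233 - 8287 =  - 2054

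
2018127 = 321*6287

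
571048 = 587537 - 16489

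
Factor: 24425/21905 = 4885/4381= 5^1*13^( - 1) * 337^(-1)*977^1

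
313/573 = 313/573 = 0.55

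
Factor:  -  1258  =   - 2^1*17^1*37^1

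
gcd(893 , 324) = 1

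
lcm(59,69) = 4071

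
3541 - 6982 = - 3441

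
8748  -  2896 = 5852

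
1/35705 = 1/35705 = 0.00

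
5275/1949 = 2 + 1377/1949 = 2.71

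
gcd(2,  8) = 2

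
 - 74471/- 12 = 74471/12= 6205.92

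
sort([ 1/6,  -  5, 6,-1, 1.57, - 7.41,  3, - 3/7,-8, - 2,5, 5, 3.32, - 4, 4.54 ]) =[ - 8 , - 7.41, - 5, - 4, - 2, - 1, - 3/7, 1/6, 1.57, 3, 3.32,  4.54, 5, 5, 6] 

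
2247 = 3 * 749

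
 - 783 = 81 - 864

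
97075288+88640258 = 185715546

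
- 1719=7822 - 9541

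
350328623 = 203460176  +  146868447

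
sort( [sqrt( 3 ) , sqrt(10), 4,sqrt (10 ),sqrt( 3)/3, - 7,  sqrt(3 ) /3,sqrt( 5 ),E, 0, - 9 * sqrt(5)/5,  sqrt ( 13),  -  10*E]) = [ - 10*E,-7, - 9*sqrt( 5)/5, 0,sqrt(3)/3,sqrt(3)/3,  sqrt(3 ),sqrt ( 5),E,  sqrt( 10),sqrt ( 10 ), sqrt( 13),4] 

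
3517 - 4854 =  - 1337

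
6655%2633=1389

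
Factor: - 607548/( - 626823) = 2^2 *3^(  -  1)*197^1*271^(  -  1 ) = 788/813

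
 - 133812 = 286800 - 420612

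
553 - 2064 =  - 1511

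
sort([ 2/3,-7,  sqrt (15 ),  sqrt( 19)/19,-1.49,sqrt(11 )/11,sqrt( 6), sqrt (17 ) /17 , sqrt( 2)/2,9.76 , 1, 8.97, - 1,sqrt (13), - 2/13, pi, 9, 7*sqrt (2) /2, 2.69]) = [ - 7,-1.49, - 1,  -  2/13, sqrt( 19)/19,sqrt( 17)/17, sqrt( 11)/11, 2/3, sqrt( 2)/2,1,sqrt(6), 2.69, pi,sqrt(13 ),sqrt(15),7*sqrt( 2)/2, 8.97, 9, 9.76]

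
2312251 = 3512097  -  1199846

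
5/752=5/752 = 0.01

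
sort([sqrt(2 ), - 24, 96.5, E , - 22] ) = [ - 24, - 22, sqrt( 2 ), E, 96.5]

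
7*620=4340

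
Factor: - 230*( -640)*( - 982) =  -2^9 * 5^2*23^1*491^1   =  - 144550400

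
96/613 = 96/613  =  0.16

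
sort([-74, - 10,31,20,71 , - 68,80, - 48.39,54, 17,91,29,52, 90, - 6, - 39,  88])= [ - 74, - 68,-48.39 ,-39, - 10,-6, 17, 20,29,  31,  52, 54,71, 80,88 , 90,91 ] 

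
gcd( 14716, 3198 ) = 26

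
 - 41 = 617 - 658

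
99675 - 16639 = 83036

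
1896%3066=1896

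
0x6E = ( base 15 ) 75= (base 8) 156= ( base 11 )A0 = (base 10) 110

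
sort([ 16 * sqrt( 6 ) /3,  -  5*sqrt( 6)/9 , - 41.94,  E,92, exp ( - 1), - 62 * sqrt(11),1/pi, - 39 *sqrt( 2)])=[ - 62*sqrt (11), - 39*sqrt( 2 ), - 41.94,-5 * sqrt( 6)/9, 1/pi, exp( - 1 ), E,16 *sqrt( 6) /3,92 ]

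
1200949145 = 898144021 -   -  302805124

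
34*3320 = 112880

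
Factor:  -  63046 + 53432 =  - 2^1*11^1 * 19^1*23^1 = - 9614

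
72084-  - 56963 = 129047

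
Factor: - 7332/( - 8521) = 2^2*3^1*13^1*47^1*8521^( - 1)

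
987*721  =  711627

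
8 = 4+4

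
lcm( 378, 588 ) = 5292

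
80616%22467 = 13215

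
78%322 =78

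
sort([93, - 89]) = [ - 89,93]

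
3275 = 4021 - 746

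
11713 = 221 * 53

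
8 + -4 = 4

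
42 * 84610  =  3553620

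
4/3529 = 4/3529=0.00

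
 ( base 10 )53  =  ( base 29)1o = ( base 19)2F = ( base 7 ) 104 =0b110101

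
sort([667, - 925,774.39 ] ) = [-925,667, 774.39 ]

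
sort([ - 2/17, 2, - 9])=[  -  9 ,-2/17, 2] 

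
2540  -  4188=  - 1648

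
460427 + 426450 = 886877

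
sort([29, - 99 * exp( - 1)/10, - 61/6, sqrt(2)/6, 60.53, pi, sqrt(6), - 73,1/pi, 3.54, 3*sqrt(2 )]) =[ -73,-61/6, - 99*exp(-1) /10,sqrt(2)/6,1/pi, sqrt(6),pi,3.54,3*sqrt ( 2 ),  29,60.53]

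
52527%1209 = 540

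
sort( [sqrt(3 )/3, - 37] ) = [  -  37 , sqrt(3) /3] 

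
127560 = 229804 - 102244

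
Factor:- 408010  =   - 2^1*5^1*40801^1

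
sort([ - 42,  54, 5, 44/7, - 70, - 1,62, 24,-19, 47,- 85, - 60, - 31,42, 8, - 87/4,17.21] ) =[ - 85, - 70, - 60, - 42, - 31 ,-87/4, - 19,-1,5,  44/7,8, 17.21, 24,42,47,54,  62]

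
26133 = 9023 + 17110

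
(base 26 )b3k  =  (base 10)7534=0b1110101101110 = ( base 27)A91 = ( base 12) 443A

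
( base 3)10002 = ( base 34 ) 2f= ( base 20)43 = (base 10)83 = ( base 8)123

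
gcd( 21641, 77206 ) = 1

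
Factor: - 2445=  - 3^1*5^1*163^1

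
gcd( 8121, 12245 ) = 1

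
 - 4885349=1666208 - 6551557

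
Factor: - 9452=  - 2^2*17^1*139^1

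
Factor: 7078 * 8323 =2^1*7^1*29^1*41^1*3539^1  =  58910194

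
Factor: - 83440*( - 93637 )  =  7813071280 = 2^4*5^1 *7^1*149^1 * 93637^1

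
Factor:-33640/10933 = -2^3 * 5^1 * 13^( - 1) = -40/13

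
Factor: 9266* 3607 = 2^1*41^1*113^1*3607^1 =33422462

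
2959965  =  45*65777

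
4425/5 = 885 = 885.00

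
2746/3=2746/3= 915.33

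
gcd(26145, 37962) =9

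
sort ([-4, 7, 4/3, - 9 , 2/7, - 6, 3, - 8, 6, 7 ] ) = [-9, - 8, - 6, - 4,2/7,4/3, 3, 6, 7,7 ] 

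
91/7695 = 91/7695  =  0.01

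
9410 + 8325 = 17735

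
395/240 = 79/48 = 1.65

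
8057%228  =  77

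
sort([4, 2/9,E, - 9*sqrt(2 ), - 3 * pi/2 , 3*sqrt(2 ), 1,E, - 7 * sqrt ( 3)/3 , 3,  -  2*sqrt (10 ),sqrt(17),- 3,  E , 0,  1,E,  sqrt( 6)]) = [  -  9 * sqrt(2 ), - 2*sqrt( 10 ), - 3*pi/2, - 7*sqrt (3 ) /3, - 3, 0,2/9,  1, 1, sqrt( 6) , E,E, E,E,3 , 4 , sqrt(17 ), 3*sqrt(2)] 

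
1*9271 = 9271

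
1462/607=2 + 248/607 =2.41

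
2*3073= 6146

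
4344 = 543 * 8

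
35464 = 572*62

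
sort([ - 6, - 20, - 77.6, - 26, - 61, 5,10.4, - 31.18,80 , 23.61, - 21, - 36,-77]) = [ - 77.6, - 77, - 61, - 36, - 31.18, - 26, - 21, -20, - 6,  5,  10.4,  23.61, 80 ]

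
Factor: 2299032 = 2^3*3^2*37^1*863^1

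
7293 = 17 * 429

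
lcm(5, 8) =40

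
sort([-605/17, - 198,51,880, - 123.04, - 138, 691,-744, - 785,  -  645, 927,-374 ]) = [ - 785,- 744, -645, - 374,  -  198, -138, - 123.04, - 605/17, 51, 691,880 , 927 ]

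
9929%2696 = 1841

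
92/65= 92/65= 1.42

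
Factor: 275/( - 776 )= - 2^( - 3)*5^2*11^1*97^ ( - 1) 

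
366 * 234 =85644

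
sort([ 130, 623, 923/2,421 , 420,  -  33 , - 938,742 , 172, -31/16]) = [-938, - 33, - 31/16, 130 , 172, 420,421,  923/2, 623,742 ]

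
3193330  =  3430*931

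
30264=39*776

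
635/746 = 635/746 = 0.85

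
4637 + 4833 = 9470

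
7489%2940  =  1609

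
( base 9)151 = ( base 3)11201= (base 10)127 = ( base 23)5C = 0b1111111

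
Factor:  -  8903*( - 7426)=66113678= 2^1*29^1*47^1*79^1*307^1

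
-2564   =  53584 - 56148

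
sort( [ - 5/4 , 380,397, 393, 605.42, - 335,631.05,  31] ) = [- 335, - 5/4, 31 , 380, 393,397,605.42, 631.05]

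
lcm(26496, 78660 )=2517120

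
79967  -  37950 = 42017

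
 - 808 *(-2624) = 2120192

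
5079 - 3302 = 1777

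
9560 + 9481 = 19041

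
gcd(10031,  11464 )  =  1433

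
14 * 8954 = 125356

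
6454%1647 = 1513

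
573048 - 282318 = 290730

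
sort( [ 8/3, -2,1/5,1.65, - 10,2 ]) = [ - 10 , - 2,1/5,1.65,2,8/3]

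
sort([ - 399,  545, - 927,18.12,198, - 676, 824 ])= [ - 927, - 676, - 399,18.12,198,545, 824]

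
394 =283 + 111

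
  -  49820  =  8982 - 58802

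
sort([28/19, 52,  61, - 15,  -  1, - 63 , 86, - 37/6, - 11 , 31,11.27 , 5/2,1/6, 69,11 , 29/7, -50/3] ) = [ - 63, - 50/3, - 15,-11 , - 37/6, - 1, 1/6,28/19,  5/2, 29/7 , 11 , 11.27,31, 52, 61 , 69, 86 ]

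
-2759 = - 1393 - 1366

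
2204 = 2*1102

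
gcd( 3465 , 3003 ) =231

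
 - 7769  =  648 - 8417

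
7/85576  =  7/85576= 0.00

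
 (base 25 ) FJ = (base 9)477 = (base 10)394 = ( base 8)612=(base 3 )112121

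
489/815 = 3/5 = 0.60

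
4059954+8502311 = 12562265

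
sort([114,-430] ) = [-430, 114] 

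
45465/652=45465/652 = 69.73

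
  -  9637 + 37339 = 27702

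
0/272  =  0 = 0.00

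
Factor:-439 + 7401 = 6962 = 2^1*59^2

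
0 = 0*9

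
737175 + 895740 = 1632915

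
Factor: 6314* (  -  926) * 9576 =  - 55988612064= -2^5*3^2*7^2*11^1*19^1*41^1*463^1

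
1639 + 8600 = 10239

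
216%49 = 20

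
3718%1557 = 604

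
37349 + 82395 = 119744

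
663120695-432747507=230373188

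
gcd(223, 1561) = 223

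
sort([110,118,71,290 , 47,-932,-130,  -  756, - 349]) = [-932  ,- 756,-349, - 130,47, 71,110, 118, 290 ]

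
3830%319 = 2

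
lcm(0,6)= 0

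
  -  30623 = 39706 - 70329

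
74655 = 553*135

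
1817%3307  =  1817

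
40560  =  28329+12231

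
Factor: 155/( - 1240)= - 1/8 =- 2^(-3 )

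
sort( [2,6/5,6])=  [ 6/5 , 2, 6]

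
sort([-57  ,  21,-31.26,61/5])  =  [-57,-31.26,61/5, 21 ] 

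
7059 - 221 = 6838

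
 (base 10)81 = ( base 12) 69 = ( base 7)144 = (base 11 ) 74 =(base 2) 1010001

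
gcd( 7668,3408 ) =852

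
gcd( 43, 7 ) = 1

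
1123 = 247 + 876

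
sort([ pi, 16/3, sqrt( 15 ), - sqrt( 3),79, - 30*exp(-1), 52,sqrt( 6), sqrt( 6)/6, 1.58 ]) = [ - 30*exp( -1),-sqrt( 3), sqrt( 6)/6,1.58, sqrt(6), pi,  sqrt( 15 ), 16/3, 52, 79]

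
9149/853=10 + 619/853 =10.73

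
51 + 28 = 79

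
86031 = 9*9559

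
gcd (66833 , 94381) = 97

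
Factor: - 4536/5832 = - 3^( - 2) * 7^1 = - 7/9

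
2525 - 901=1624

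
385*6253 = 2407405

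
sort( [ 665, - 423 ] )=[-423, 665]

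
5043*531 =2677833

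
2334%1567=767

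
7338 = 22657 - 15319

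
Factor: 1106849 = 311^1*3559^1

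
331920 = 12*27660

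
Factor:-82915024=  - 2^4* 5182189^1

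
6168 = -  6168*( - 1)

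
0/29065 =0= 0.00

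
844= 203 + 641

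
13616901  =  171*79631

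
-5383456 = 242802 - 5626258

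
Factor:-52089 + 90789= 2^2*3^2*5^2*43^1 =38700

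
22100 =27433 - 5333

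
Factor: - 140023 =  - 13^1 *10771^1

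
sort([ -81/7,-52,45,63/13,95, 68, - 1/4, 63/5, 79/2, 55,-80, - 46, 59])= [ - 80,-52, - 46, - 81/7, - 1/4, 63/13,63/5,79/2,  45,55,59, 68, 95 ] 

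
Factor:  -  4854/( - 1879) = 2^1*3^1*809^1 * 1879^( - 1)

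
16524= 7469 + 9055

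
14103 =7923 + 6180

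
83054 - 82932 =122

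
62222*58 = 3608876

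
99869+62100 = 161969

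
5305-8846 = -3541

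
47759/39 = 1224  +  23/39=1224.59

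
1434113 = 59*24307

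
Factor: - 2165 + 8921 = 2^2*3^1*563^1 =6756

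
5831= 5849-18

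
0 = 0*9100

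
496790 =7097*70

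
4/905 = 4/905 = 0.00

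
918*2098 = 1925964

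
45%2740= 45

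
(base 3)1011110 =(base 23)1DL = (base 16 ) 351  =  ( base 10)849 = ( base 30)s9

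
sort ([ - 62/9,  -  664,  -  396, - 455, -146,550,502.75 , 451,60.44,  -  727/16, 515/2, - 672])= [ - 672, - 664, - 455,- 396, - 146,-727/16, - 62/9,60.44,  515/2,451, 502.75,550 ] 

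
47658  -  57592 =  - 9934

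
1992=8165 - 6173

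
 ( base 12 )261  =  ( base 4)11221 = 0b101101001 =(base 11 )2A9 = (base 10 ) 361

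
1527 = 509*3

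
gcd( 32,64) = 32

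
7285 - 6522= 763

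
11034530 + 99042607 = 110077137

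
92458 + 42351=134809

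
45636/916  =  49+188/229 = 49.82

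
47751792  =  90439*528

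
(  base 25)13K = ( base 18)240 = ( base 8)1320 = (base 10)720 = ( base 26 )11I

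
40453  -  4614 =35839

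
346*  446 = 154316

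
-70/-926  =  35/463 = 0.08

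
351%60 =51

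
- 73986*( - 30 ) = 2219580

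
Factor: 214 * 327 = 69978 = 2^1*3^1*107^1*109^1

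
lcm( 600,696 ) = 17400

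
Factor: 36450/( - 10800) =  - 2^(- 3)*3^3 = - 27/8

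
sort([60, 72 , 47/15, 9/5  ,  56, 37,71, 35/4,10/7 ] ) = [10/7, 9/5,  47/15,35/4, 37, 56, 60,71, 72 ] 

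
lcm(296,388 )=28712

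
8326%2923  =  2480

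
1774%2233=1774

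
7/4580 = 7/4580 =0.00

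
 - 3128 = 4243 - 7371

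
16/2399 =16/2399 = 0.01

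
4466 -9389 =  - 4923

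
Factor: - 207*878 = - 2^1*3^2*23^1*439^1 = - 181746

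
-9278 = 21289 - 30567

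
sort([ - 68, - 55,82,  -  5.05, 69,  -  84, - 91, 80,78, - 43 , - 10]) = [-91, - 84,- 68, - 55,-43, - 10,  -  5.05,69, 78, 80, 82 ]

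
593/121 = 4 + 109/121 = 4.90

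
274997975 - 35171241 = 239826734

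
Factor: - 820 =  - 2^2*5^1 * 41^1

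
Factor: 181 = 181^1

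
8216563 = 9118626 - 902063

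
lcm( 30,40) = 120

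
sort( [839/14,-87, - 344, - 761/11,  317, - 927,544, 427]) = [ - 927, - 344,-87, - 761/11 , 839/14,  317, 427, 544]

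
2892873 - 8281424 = -5388551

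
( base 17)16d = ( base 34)BU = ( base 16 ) 194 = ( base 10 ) 404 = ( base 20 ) 104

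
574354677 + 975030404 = 1549385081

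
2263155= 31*73005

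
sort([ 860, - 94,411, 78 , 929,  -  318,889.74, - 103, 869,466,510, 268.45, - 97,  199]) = [-318, - 103, - 97,-94, 78, 199,268.45 , 411, 466,510, 860, 869, 889.74, 929]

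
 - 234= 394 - 628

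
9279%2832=783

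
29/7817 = 29/7817  =  0.00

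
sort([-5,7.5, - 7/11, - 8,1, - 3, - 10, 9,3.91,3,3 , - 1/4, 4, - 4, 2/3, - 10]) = [-10, - 10, - 8, - 5, - 4, - 3, - 7/11, - 1/4, 2/3,1,3,  3,3.91,4,7.5, 9]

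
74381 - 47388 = 26993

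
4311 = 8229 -3918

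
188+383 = 571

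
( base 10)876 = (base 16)36c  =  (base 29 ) 116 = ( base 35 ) p1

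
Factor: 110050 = 2^1 * 5^2 * 31^1*71^1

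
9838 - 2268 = 7570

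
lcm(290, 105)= 6090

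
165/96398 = 165/96398 = 0.00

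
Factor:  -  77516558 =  - 2^1*7^1*5536897^1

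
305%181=124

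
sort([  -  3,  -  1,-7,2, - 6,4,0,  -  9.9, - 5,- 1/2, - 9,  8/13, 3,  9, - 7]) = [ - 9.9, - 9, - 7, - 7, - 6, -5,-3, - 1, - 1/2,0,8/13, 2,3, 4, 9]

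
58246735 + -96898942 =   -  38652207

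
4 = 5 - 1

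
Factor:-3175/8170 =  - 635/1634 = - 2^(-1) * 5^1*19^(- 1 )*43^( - 1)*127^1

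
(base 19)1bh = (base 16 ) 24B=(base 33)HQ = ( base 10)587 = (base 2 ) 1001001011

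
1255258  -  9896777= -8641519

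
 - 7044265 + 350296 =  - 6693969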